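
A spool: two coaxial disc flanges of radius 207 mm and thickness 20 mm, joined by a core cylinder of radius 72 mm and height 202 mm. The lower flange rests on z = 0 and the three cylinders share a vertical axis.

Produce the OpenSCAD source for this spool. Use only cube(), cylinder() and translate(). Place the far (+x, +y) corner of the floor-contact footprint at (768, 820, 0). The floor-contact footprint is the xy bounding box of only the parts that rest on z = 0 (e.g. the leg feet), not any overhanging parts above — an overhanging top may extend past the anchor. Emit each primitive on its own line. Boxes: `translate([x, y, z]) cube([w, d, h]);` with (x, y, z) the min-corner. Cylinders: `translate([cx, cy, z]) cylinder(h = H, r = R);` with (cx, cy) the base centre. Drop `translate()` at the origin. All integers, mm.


translate([561, 613, 0]) cylinder(h = 20, r = 207);
translate([561, 613, 20]) cylinder(h = 202, r = 72);
translate([561, 613, 222]) cylinder(h = 20, r = 207);


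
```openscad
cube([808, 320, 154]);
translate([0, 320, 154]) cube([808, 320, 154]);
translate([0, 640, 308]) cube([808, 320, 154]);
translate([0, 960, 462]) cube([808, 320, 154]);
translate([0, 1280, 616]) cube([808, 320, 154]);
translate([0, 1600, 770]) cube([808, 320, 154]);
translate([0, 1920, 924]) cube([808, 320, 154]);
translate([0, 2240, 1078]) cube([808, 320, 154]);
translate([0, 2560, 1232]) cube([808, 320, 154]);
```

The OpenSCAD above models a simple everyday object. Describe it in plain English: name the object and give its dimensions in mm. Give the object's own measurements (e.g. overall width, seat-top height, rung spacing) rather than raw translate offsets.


A straight staircase of 9 solid steps. Each step is 808 mm wide (x), 320 mm deep (y, the going) and 154 mm tall (the rise). The first step rests on the floor; each subsequent step sits one going further in +y and one rise higher in +z, directly behind and above the previous step with no overlap.


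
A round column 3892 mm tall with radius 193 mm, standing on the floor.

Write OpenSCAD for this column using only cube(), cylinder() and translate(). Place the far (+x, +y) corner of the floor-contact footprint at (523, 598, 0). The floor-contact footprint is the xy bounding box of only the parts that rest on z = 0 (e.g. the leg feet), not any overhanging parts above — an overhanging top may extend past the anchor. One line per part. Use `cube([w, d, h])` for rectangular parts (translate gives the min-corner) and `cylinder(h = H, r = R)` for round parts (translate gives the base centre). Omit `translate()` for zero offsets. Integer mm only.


translate([330, 405, 0]) cylinder(h = 3892, r = 193);


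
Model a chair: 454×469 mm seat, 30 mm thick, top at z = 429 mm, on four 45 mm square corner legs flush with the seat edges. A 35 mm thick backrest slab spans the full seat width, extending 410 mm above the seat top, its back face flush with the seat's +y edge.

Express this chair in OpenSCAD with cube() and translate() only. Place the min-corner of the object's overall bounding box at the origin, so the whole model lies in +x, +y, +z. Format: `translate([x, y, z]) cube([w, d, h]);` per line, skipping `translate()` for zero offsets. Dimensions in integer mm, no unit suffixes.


translate([0, 0, 399]) cube([454, 469, 30]);
cube([45, 45, 399]);
translate([409, 0, 0]) cube([45, 45, 399]);
translate([0, 424, 0]) cube([45, 45, 399]);
translate([409, 424, 0]) cube([45, 45, 399]);
translate([0, 434, 429]) cube([454, 35, 410]);


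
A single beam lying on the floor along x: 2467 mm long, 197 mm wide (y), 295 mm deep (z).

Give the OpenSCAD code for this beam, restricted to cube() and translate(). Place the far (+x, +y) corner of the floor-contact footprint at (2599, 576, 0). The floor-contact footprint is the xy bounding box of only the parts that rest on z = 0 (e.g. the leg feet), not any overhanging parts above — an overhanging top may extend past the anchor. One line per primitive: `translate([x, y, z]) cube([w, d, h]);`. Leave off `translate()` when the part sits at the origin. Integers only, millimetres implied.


translate([132, 379, 0]) cube([2467, 197, 295]);


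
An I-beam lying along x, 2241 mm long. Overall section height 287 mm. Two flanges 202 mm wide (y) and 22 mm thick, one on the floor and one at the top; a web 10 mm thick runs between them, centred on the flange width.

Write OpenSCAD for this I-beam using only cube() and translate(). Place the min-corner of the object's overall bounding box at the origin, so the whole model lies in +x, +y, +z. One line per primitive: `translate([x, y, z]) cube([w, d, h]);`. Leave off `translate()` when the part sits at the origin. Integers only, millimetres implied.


cube([2241, 202, 22]);
translate([0, 96, 22]) cube([2241, 10, 243]);
translate([0, 0, 265]) cube([2241, 202, 22]);


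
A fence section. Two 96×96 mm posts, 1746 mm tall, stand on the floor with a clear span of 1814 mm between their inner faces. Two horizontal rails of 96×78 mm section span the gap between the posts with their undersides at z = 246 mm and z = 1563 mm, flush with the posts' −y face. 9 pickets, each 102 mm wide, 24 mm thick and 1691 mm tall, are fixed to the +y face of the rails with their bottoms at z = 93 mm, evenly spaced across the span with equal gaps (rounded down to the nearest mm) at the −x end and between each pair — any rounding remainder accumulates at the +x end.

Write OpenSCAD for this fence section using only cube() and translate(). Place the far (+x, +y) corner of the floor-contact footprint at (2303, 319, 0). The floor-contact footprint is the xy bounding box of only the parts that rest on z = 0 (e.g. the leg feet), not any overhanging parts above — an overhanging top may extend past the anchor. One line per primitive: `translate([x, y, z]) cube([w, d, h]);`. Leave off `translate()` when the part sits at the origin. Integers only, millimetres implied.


translate([297, 223, 0]) cube([96, 96, 1746]);
translate([2207, 223, 0]) cube([96, 96, 1746]);
translate([393, 223, 246]) cube([1814, 96, 78]);
translate([393, 223, 1563]) cube([1814, 96, 78]);
translate([482, 319, 93]) cube([102, 24, 1691]);
translate([673, 319, 93]) cube([102, 24, 1691]);
translate([864, 319, 93]) cube([102, 24, 1691]);
translate([1055, 319, 93]) cube([102, 24, 1691]);
translate([1246, 319, 93]) cube([102, 24, 1691]);
translate([1437, 319, 93]) cube([102, 24, 1691]);
translate([1628, 319, 93]) cube([102, 24, 1691]);
translate([1819, 319, 93]) cube([102, 24, 1691]);
translate([2010, 319, 93]) cube([102, 24, 1691]);


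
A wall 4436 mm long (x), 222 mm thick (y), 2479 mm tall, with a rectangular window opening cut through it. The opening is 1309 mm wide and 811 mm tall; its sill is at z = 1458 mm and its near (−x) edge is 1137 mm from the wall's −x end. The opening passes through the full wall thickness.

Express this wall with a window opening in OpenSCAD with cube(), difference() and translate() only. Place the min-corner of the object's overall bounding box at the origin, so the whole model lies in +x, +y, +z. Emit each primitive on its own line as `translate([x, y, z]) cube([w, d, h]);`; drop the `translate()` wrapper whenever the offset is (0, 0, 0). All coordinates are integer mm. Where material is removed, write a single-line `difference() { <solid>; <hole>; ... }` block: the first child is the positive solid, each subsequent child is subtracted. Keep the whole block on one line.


difference() { cube([4436, 222, 2479]); translate([1137, 0, 1458]) cube([1309, 222, 811]); }


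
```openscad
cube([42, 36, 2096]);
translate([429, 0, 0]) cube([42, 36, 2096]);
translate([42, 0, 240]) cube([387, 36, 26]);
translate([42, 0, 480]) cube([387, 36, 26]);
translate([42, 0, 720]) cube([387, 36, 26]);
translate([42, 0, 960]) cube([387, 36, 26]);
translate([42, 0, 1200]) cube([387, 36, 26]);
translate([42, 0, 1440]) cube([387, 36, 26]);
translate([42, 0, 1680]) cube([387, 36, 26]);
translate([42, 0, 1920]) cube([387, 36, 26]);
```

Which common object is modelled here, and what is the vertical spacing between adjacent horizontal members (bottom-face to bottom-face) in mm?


A ladder. The rung spacing is 240 mm.

Two tall 42×36 posts with 8 short bars between them — a ladder. Adjacent rungs sit at z = 240 and z = 480, so the spacing is 480 − 240 = 240 mm.


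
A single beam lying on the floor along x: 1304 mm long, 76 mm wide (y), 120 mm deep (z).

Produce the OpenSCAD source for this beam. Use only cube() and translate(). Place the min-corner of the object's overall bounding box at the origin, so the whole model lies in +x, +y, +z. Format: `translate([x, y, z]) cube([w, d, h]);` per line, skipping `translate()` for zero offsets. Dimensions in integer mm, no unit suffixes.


cube([1304, 76, 120]);


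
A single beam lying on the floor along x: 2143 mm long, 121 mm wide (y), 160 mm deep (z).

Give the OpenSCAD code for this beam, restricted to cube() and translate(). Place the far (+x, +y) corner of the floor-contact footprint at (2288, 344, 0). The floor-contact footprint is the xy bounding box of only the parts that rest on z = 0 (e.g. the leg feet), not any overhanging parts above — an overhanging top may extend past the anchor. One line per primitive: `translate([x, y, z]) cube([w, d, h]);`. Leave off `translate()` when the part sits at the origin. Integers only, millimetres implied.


translate([145, 223, 0]) cube([2143, 121, 160]);


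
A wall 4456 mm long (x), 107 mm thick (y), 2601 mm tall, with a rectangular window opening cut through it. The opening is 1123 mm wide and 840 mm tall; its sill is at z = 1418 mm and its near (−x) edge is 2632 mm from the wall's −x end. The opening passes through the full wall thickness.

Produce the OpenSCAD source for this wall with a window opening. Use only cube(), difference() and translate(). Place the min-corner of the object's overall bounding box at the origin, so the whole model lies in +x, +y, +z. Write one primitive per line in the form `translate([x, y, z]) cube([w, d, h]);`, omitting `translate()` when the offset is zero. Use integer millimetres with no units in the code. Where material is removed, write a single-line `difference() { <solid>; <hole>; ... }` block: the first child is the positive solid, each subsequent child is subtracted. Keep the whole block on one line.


difference() { cube([4456, 107, 2601]); translate([2632, 0, 1418]) cube([1123, 107, 840]); }


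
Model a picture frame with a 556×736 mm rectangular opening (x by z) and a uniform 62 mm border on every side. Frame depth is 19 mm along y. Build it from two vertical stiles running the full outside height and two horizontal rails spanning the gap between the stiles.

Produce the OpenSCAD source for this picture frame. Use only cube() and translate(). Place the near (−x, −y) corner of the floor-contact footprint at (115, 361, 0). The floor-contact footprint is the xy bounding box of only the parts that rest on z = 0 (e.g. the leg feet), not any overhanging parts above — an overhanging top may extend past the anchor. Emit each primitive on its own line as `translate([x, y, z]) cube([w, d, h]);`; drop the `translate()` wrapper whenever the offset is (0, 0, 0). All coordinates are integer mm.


translate([115, 361, 0]) cube([62, 19, 860]);
translate([733, 361, 0]) cube([62, 19, 860]);
translate([177, 361, 0]) cube([556, 19, 62]);
translate([177, 361, 798]) cube([556, 19, 62]);


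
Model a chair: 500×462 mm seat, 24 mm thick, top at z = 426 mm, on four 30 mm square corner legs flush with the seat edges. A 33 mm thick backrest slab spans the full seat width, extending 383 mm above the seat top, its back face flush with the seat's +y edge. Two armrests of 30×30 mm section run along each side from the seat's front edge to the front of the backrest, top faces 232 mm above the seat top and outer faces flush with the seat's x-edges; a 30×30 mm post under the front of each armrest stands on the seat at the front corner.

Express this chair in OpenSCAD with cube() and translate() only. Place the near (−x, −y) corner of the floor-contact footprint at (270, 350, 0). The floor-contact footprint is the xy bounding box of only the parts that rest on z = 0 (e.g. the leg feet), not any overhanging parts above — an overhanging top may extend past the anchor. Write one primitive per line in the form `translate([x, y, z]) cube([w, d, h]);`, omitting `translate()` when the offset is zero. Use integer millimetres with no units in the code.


// leg_h = 426 - 24 = 402
// arm post h = 232 - 30 = 202
translate([270, 350, 402]) cube([500, 462, 24]);
translate([270, 350, 0]) cube([30, 30, 402]);
translate([740, 350, 0]) cube([30, 30, 402]);
translate([270, 782, 0]) cube([30, 30, 402]);
translate([740, 782, 0]) cube([30, 30, 402]);
translate([270, 779, 426]) cube([500, 33, 383]);
translate([270, 350, 628]) cube([30, 429, 30]);
translate([740, 350, 628]) cube([30, 429, 30]);
translate([270, 350, 426]) cube([30, 30, 202]);
translate([740, 350, 426]) cube([30, 30, 202]);


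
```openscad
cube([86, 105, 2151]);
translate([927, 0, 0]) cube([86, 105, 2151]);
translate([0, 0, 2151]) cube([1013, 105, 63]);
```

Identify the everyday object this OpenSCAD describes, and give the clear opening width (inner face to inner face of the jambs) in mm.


A door frame. The clear opening width is 841 mm.

Two 2151 mm tall posts with a header on top — a door frame. The left jamb is 86 mm wide at x = 0; the right jamb starts at x = 927. The clear opening is 927 − 86 = 841 mm.


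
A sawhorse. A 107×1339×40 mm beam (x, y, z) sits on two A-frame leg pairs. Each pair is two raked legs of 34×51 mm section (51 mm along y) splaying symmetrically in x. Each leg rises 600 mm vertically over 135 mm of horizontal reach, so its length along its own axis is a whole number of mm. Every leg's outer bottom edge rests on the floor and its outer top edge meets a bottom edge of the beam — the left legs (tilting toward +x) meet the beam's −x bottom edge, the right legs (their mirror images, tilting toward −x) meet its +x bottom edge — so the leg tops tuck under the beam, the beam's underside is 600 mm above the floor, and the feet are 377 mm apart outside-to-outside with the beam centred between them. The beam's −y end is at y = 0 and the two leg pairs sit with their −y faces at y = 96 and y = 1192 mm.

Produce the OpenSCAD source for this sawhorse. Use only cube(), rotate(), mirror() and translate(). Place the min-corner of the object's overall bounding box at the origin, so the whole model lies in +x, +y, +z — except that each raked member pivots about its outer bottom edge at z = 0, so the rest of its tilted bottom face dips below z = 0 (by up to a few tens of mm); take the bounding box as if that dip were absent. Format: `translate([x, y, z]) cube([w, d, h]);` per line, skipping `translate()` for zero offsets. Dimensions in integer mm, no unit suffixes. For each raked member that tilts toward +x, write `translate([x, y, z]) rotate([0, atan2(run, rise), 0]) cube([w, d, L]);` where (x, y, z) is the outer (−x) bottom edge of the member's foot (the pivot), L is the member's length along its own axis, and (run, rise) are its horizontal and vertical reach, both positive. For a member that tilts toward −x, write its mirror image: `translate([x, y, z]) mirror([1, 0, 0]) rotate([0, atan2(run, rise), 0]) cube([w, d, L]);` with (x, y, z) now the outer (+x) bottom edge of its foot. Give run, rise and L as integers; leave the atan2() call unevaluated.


translate([135, 0, 600]) cube([107, 1339, 40]);
translate([0, 96, 0]) rotate([0, atan2(135, 600), 0]) cube([34, 51, 615]);
translate([377, 96, 0]) mirror([1, 0, 0]) rotate([0, atan2(135, 600), 0]) cube([34, 51, 615]);
translate([0, 1192, 0]) rotate([0, atan2(135, 600), 0]) cube([34, 51, 615]);
translate([377, 1192, 0]) mirror([1, 0, 0]) rotate([0, atan2(135, 600), 0]) cube([34, 51, 615]);


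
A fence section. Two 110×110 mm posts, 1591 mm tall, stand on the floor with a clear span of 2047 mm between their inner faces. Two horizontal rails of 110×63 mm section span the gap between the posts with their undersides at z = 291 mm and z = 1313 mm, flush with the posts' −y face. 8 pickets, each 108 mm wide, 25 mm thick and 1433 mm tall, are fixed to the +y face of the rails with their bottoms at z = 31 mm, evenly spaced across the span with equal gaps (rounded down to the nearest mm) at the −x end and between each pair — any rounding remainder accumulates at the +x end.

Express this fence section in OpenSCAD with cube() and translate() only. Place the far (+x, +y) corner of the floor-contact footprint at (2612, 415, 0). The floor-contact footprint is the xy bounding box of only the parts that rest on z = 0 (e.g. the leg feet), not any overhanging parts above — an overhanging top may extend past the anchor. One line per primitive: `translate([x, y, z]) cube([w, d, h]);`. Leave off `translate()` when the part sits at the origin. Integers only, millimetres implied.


translate([345, 305, 0]) cube([110, 110, 1591]);
translate([2502, 305, 0]) cube([110, 110, 1591]);
translate([455, 305, 291]) cube([2047, 110, 63]);
translate([455, 305, 1313]) cube([2047, 110, 63]);
translate([586, 415, 31]) cube([108, 25, 1433]);
translate([825, 415, 31]) cube([108, 25, 1433]);
translate([1064, 415, 31]) cube([108, 25, 1433]);
translate([1303, 415, 31]) cube([108, 25, 1433]);
translate([1542, 415, 31]) cube([108, 25, 1433]);
translate([1781, 415, 31]) cube([108, 25, 1433]);
translate([2020, 415, 31]) cube([108, 25, 1433]);
translate([2259, 415, 31]) cube([108, 25, 1433]);


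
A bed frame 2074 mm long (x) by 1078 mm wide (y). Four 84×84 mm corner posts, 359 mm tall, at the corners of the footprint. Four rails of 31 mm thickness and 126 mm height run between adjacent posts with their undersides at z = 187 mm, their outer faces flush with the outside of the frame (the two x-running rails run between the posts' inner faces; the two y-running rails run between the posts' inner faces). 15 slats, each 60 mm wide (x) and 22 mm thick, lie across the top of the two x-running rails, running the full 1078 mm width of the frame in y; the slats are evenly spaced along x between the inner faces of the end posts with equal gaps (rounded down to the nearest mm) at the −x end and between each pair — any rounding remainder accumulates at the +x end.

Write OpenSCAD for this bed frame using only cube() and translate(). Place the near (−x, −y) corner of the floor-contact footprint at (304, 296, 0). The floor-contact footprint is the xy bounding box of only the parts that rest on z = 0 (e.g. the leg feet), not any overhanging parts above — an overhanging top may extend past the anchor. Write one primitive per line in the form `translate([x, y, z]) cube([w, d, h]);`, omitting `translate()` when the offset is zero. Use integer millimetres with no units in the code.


// slat z = rail_z + rail_h = 187 + 126 = 313
// slat gap = ⌊(1906 − 15·60) / 16⌋ = 62
translate([304, 296, 0]) cube([84, 84, 359]);
translate([304, 1290, 0]) cube([84, 84, 359]);
translate([2294, 296, 0]) cube([84, 84, 359]);
translate([2294, 1290, 0]) cube([84, 84, 359]);
translate([388, 296, 187]) cube([1906, 31, 126]);
translate([388, 1343, 187]) cube([1906, 31, 126]);
translate([304, 380, 187]) cube([31, 910, 126]);
translate([2347, 380, 187]) cube([31, 910, 126]);
translate([450, 296, 313]) cube([60, 1078, 22]);
translate([572, 296, 313]) cube([60, 1078, 22]);
translate([694, 296, 313]) cube([60, 1078, 22]);
translate([816, 296, 313]) cube([60, 1078, 22]);
translate([938, 296, 313]) cube([60, 1078, 22]);
translate([1060, 296, 313]) cube([60, 1078, 22]);
translate([1182, 296, 313]) cube([60, 1078, 22]);
translate([1304, 296, 313]) cube([60, 1078, 22]);
translate([1426, 296, 313]) cube([60, 1078, 22]);
translate([1548, 296, 313]) cube([60, 1078, 22]);
translate([1670, 296, 313]) cube([60, 1078, 22]);
translate([1792, 296, 313]) cube([60, 1078, 22]);
translate([1914, 296, 313]) cube([60, 1078, 22]);
translate([2036, 296, 313]) cube([60, 1078, 22]);
translate([2158, 296, 313]) cube([60, 1078, 22]);


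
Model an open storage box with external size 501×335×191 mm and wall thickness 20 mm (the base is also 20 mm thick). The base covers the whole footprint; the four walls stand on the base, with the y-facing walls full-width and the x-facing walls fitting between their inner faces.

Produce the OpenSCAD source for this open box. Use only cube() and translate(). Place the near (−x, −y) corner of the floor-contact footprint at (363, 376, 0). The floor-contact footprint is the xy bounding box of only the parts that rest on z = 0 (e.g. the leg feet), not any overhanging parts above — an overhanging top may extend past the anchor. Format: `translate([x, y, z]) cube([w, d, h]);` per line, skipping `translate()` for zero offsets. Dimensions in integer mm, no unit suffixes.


translate([363, 376, 0]) cube([501, 335, 20]);
translate([363, 376, 20]) cube([501, 20, 171]);
translate([363, 691, 20]) cube([501, 20, 171]);
translate([363, 396, 20]) cube([20, 295, 171]);
translate([844, 396, 20]) cube([20, 295, 171]);


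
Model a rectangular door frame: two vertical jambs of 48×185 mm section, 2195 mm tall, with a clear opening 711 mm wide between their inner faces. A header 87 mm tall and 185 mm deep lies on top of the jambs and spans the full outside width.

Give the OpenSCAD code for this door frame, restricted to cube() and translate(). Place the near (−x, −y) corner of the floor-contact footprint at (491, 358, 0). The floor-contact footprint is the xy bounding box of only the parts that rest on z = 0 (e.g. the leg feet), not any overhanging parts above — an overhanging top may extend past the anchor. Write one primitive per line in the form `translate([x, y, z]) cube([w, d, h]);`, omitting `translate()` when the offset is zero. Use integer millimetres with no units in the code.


translate([491, 358, 0]) cube([48, 185, 2195]);
translate([1250, 358, 0]) cube([48, 185, 2195]);
translate([491, 358, 2195]) cube([807, 185, 87]);


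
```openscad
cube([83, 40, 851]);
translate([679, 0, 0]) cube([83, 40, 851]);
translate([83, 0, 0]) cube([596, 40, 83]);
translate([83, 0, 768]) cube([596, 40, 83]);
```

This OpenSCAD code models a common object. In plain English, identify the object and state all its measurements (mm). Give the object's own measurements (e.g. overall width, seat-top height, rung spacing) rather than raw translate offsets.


A rectangular picture frame lying in the x–z plane (depth along y). The opening is 596 mm wide (x) by 685 mm tall (z), surrounded by a border 83 mm wide on all four sides. The frame is 40 mm deep and is made of two full-height vertical stiles with two horizontal rails fitted between them.


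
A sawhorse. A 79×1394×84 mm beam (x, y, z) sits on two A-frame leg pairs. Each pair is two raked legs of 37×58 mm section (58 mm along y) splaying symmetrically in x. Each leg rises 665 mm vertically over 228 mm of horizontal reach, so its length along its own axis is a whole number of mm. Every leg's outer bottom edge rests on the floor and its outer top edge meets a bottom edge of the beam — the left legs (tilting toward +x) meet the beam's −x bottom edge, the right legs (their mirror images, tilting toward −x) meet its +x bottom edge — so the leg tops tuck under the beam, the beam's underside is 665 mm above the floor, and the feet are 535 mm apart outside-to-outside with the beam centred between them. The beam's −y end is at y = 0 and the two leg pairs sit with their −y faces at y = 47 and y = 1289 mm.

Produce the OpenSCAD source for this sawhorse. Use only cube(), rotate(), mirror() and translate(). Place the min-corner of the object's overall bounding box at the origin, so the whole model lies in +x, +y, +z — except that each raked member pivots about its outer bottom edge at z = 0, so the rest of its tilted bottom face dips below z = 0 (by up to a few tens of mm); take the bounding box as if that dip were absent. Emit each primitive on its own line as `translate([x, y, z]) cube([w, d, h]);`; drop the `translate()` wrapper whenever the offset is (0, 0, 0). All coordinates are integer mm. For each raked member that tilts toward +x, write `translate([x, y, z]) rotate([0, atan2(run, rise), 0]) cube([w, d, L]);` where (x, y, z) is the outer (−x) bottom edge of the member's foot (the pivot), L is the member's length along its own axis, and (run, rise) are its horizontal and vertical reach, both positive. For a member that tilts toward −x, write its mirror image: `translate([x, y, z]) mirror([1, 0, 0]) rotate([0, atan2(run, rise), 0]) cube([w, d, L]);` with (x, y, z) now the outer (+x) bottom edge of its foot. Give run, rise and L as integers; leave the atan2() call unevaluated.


translate([228, 0, 665]) cube([79, 1394, 84]);
translate([0, 47, 0]) rotate([0, atan2(228, 665), 0]) cube([37, 58, 703]);
translate([535, 47, 0]) mirror([1, 0, 0]) rotate([0, atan2(228, 665), 0]) cube([37, 58, 703]);
translate([0, 1289, 0]) rotate([0, atan2(228, 665), 0]) cube([37, 58, 703]);
translate([535, 1289, 0]) mirror([1, 0, 0]) rotate([0, atan2(228, 665), 0]) cube([37, 58, 703]);


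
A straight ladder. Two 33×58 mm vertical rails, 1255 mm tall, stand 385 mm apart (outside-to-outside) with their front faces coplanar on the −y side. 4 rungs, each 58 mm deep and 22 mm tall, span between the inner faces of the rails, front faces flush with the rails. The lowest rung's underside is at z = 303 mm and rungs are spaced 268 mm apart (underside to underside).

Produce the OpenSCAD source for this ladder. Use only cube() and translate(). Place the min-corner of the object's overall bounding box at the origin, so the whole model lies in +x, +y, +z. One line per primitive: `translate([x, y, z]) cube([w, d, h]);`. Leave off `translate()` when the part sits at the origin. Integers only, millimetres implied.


// rung span = 385 - 2*33 = 319
// rung[k] z = 303 + k*268
cube([33, 58, 1255]);
translate([352, 0, 0]) cube([33, 58, 1255]);
translate([33, 0, 303]) cube([319, 58, 22]);
translate([33, 0, 571]) cube([319, 58, 22]);
translate([33, 0, 839]) cube([319, 58, 22]);
translate([33, 0, 1107]) cube([319, 58, 22]);


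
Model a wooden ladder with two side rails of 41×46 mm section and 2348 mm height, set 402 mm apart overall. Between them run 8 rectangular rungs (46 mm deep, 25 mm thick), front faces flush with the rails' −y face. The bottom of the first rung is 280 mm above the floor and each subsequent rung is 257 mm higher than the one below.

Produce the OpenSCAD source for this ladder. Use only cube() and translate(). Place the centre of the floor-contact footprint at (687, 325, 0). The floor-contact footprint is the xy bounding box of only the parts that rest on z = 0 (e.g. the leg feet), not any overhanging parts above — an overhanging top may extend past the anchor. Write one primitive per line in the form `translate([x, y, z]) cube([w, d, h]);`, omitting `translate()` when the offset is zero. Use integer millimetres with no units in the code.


translate([486, 302, 0]) cube([41, 46, 2348]);
translate([847, 302, 0]) cube([41, 46, 2348]);
translate([527, 302, 280]) cube([320, 46, 25]);
translate([527, 302, 537]) cube([320, 46, 25]);
translate([527, 302, 794]) cube([320, 46, 25]);
translate([527, 302, 1051]) cube([320, 46, 25]);
translate([527, 302, 1308]) cube([320, 46, 25]);
translate([527, 302, 1565]) cube([320, 46, 25]);
translate([527, 302, 1822]) cube([320, 46, 25]);
translate([527, 302, 2079]) cube([320, 46, 25]);


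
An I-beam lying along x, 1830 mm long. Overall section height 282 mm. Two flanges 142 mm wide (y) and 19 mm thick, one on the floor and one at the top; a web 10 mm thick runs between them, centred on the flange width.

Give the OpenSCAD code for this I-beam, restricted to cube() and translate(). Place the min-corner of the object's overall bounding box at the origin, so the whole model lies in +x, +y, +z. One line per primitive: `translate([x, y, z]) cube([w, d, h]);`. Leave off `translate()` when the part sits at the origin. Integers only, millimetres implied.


cube([1830, 142, 19]);
translate([0, 66, 19]) cube([1830, 10, 244]);
translate([0, 0, 263]) cube([1830, 142, 19]);


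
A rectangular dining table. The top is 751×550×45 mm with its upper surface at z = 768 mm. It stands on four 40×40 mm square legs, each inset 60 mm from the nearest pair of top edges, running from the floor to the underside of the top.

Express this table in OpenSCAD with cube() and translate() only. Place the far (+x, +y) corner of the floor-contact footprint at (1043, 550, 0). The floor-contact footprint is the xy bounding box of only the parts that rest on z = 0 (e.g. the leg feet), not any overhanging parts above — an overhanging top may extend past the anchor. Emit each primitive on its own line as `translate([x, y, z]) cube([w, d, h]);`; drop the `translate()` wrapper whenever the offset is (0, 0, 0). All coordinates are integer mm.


// leg_h = 768 - 45 = 723
translate([352, 60, 723]) cube([751, 550, 45]);
translate([412, 120, 0]) cube([40, 40, 723]);
translate([1003, 120, 0]) cube([40, 40, 723]);
translate([412, 510, 0]) cube([40, 40, 723]);
translate([1003, 510, 0]) cube([40, 40, 723]);


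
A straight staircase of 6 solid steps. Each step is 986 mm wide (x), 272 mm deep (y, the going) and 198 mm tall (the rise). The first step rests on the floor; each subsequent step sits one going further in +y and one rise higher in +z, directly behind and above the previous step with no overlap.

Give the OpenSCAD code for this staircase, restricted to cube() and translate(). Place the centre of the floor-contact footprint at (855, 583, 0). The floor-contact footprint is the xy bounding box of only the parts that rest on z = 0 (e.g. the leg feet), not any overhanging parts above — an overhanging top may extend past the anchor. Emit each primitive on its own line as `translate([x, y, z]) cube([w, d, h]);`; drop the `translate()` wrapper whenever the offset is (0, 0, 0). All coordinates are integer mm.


translate([362, 447, 0]) cube([986, 272, 198]);
translate([362, 719, 198]) cube([986, 272, 198]);
translate([362, 991, 396]) cube([986, 272, 198]);
translate([362, 1263, 594]) cube([986, 272, 198]);
translate([362, 1535, 792]) cube([986, 272, 198]);
translate([362, 1807, 990]) cube([986, 272, 198]);


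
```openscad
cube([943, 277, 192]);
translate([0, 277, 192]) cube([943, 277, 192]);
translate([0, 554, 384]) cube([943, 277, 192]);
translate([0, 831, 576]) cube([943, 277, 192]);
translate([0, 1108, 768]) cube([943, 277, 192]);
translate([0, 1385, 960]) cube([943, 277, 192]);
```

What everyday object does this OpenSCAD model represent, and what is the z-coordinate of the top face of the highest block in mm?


A staircase. The total rise is 1152 mm.

6 identical blocks, each offset up and back from the previous — a staircase. Each step is 192 mm tall and there are 6 of them, so the total rise is 6 × 192 = 1152 mm.


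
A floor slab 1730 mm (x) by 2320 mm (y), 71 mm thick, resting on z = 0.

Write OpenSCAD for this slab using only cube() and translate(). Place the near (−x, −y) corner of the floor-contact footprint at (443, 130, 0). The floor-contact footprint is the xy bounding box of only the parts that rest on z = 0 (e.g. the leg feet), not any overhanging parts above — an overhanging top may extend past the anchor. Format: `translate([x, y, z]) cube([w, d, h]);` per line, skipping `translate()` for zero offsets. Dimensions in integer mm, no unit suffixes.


translate([443, 130, 0]) cube([1730, 2320, 71]);


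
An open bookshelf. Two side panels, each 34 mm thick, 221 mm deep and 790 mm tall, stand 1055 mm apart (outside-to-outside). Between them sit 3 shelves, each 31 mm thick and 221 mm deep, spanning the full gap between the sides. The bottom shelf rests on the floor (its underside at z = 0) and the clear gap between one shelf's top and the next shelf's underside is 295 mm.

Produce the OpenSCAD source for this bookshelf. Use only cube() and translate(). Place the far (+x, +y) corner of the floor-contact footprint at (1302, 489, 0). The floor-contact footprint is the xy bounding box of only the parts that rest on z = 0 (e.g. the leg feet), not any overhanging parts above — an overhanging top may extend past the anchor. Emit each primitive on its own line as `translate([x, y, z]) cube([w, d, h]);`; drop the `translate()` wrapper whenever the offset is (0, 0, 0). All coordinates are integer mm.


translate([247, 268, 0]) cube([34, 221, 790]);
translate([1268, 268, 0]) cube([34, 221, 790]);
translate([281, 268, 0]) cube([987, 221, 31]);
translate([281, 268, 326]) cube([987, 221, 31]);
translate([281, 268, 652]) cube([987, 221, 31]);


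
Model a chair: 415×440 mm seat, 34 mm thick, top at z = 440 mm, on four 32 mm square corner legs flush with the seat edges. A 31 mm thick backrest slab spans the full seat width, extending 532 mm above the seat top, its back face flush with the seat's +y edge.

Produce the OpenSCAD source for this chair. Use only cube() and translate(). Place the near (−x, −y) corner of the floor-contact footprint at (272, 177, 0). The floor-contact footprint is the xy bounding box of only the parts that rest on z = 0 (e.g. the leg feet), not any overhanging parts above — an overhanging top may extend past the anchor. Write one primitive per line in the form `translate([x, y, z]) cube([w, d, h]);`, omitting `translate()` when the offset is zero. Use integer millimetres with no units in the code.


// leg_h = 440 - 34 = 406
translate([272, 177, 406]) cube([415, 440, 34]);
translate([272, 177, 0]) cube([32, 32, 406]);
translate([655, 177, 0]) cube([32, 32, 406]);
translate([272, 585, 0]) cube([32, 32, 406]);
translate([655, 585, 0]) cube([32, 32, 406]);
translate([272, 586, 440]) cube([415, 31, 532]);


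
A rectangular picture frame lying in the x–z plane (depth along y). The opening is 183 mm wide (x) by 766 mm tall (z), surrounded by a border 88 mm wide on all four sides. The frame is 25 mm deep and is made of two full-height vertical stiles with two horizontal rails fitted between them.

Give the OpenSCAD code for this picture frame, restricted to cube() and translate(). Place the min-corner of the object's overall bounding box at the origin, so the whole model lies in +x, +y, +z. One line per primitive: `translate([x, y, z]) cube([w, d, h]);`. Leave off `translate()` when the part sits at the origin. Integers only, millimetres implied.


cube([88, 25, 942]);
translate([271, 0, 0]) cube([88, 25, 942]);
translate([88, 0, 0]) cube([183, 25, 88]);
translate([88, 0, 854]) cube([183, 25, 88]);


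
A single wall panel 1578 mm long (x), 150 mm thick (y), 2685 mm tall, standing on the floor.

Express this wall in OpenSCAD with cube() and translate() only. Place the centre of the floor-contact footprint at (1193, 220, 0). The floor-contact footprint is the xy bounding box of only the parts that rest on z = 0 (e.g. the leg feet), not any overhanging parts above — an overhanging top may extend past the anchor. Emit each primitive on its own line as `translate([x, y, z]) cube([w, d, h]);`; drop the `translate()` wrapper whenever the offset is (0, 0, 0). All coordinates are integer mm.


translate([404, 145, 0]) cube([1578, 150, 2685]);


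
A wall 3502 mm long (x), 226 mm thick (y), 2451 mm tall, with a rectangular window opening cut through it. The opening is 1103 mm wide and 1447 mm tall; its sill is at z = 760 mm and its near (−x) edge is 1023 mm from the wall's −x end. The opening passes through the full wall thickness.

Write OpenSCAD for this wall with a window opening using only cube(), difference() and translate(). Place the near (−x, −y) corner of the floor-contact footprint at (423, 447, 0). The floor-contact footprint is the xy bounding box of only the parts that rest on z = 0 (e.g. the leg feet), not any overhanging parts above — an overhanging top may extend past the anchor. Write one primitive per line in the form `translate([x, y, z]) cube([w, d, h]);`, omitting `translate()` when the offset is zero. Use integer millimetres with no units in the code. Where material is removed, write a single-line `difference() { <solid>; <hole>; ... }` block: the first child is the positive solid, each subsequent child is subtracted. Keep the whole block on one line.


difference() { translate([423, 447, 0]) cube([3502, 226, 2451]); translate([1446, 447, 760]) cube([1103, 226, 1447]); }


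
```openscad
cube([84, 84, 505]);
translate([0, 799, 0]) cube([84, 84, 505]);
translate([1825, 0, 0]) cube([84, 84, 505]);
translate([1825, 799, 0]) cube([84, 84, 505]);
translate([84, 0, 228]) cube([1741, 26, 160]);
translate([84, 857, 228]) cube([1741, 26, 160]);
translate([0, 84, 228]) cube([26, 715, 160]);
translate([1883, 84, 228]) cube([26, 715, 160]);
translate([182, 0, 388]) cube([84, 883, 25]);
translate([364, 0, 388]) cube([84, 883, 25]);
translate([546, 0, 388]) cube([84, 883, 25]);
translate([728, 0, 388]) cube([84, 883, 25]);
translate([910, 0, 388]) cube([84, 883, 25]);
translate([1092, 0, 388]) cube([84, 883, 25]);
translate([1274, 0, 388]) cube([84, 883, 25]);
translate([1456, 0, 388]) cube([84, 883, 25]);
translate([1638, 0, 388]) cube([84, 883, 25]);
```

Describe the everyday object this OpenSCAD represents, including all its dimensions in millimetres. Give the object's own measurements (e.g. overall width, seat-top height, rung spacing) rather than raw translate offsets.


A bed frame 1909 mm long (x) by 883 mm wide (y). Four 84×84 mm corner posts, 505 mm tall, at the corners of the footprint. Four rails of 26 mm thickness and 160 mm height run between adjacent posts with their undersides at z = 228 mm, their outer faces flush with the outside of the frame (the two x-running rails run between the posts' inner faces; the two y-running rails run between the posts' inner faces). 9 slats, each 84 mm wide (x) and 25 mm thick, lie across the top of the two x-running rails, running the full 883 mm width of the frame in y; along x they sit between the end posts with a 98 mm gap after the −x posts and between neighbouring slats, leaving 103 mm before the +x posts.


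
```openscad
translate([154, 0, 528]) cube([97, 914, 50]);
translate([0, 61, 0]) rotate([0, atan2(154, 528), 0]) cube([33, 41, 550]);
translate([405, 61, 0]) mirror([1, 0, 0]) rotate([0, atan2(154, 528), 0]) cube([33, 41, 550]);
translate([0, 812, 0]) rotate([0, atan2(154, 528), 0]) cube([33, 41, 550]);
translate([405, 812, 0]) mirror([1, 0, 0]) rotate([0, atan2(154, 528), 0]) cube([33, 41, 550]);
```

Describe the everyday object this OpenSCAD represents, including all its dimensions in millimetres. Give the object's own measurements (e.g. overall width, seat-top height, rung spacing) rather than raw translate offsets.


A sawhorse. A 97×914×50 mm beam (x, y, z) sits on two A-frame leg pairs. Each pair is two raked legs of 33×41 mm section (41 mm along y) splaying symmetrically in x. Each leg rises 528 mm vertically over 154 mm of horizontal reach and is 550 mm long along its own axis. Every leg's outer bottom edge rests on the floor and its outer top edge meets a bottom edge of the beam — the left legs (tilting toward +x) meet the beam's −x bottom edge, the right legs (their mirror images, tilting toward −x) meet its +x bottom edge — so the leg tops tuck under the beam, the beam's underside is 528 mm above the floor, and the feet are 405 mm apart outside-to-outside with the beam centred between them. The two leg pairs are set in 61 mm from either end of the beam.


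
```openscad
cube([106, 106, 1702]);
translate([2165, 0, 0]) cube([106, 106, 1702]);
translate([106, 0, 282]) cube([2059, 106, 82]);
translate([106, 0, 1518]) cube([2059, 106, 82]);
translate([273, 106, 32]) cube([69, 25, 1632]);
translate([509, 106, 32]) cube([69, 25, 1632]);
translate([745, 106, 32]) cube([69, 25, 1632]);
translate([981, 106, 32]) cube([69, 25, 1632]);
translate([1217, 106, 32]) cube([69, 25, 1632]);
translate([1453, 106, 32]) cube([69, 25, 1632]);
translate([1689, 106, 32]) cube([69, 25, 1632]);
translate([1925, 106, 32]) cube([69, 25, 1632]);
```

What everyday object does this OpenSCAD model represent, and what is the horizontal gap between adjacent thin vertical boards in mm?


A fence section. The picket gap is 167 mm.

Two posts, two rails, 8 pickets — a fence section. Span 2059 mm holds 8 pickets of 69 mm with 9 equal gaps: ⌊(2059 − 8·69) / 9⌋ = 167 mm.
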